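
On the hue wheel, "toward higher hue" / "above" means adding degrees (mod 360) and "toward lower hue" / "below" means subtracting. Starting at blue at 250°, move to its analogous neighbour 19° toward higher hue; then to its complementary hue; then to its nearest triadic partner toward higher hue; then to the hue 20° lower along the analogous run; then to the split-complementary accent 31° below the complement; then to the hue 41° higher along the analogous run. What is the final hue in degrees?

+19° (analog 19° ↑): 250 + 19 = 269°
+180° (complement): 269 + 180 = 449 → 449 − 360 = 89°
+120° (triadic ↑): 89 + 120 = 209°
−20° (analog 20° ↓): 209 − 20 = 189°
+149° (split-comp 31° ↓): 189 + 149 = 338°
+41° (analog 41° ↑): 338 + 41 = 379 → 379 − 360 = 19°

19°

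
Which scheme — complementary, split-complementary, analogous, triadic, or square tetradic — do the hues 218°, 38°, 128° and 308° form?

Sort the hues: 38°, 128°, 218°, 308°.
Successive gaps around the wheel: 90°, 90°, 90°, 90°.
Four hues every 90° form a square tetradic scheme.

square tetradic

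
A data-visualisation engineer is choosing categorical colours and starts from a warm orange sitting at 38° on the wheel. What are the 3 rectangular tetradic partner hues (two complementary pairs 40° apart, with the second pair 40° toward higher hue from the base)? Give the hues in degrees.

78°, 218°, 258°

A rectangular tetradic uses two complementary pairs 40° apart: offsets 0°, 40°, 180°, 220°.
38 + 40 = 78°
38 + 180 = 218°
38 + 220 = 258°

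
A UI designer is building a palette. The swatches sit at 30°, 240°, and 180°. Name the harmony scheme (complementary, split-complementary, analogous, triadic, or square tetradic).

split-complementary

Sort the hues: 30°, 180°, 240°.
Successive gaps around the wheel: 150°, 60°, 150°.
Two 150° gaps and one 60° gap — a base hue opposite a pair of accents 30° either side of its complement — is the split-complementary pattern.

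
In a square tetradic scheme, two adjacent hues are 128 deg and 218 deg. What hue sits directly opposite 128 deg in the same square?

308°

A square tetradic scheme places four hues 90° apart; opposite corners are 180° apart.
128 + 180 = 308°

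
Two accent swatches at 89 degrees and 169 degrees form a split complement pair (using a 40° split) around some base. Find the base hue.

309°

The accents sit 40° either side of the complement, so the complement is their short-arc midpoint on the wheel.
Short-arc midpoint of 89° and 169°: 129°.
Base is 180° from the complement: 129 − 180 = -51 → -51 + 360 = 309°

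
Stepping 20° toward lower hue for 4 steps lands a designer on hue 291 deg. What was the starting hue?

11°

4 steps of 20° (toward lower hue) give a net shift of −80°.
Start = end − shift: 291 + 80 = 371 → 371 − 360 = 11°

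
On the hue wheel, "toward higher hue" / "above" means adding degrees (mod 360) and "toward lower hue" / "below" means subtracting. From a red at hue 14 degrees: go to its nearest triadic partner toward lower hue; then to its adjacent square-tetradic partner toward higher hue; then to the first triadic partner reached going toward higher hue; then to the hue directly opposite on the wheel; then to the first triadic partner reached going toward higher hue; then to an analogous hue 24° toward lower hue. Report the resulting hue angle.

20°

−120° (triadic ↓): 14 − 120 = -106 → -106 + 360 = 254°
+90° (square ↑): 254 + 90 = 344°
+120° (triadic ↑): 344 + 120 = 464 → 464 − 360 = 104°
+180° (complement): 104 + 180 = 284°
+120° (triadic ↑): 284 + 120 = 404 → 404 − 360 = 44°
−24° (analog 24° ↓): 44 − 24 = 20°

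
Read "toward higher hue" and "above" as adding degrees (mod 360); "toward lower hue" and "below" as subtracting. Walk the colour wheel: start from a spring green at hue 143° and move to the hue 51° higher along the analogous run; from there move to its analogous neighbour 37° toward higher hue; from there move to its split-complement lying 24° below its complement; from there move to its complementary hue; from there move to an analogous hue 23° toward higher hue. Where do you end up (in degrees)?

+51° (analog 51° ↑): 143 + 51 = 194°
+37° (analog 37° ↑): 194 + 37 = 231°
+156° (split-comp 24° ↓): 231 + 156 = 387 → 387 − 360 = 27°
+180° (complement): 27 + 180 = 207°
+23° (analog 23° ↑): 207 + 23 = 230°

230°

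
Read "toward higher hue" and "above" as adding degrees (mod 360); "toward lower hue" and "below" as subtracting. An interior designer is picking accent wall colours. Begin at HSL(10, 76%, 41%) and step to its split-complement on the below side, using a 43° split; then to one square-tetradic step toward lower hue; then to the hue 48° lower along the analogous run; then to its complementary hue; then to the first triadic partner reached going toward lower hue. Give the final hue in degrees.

split-comp 43° ↓ +137°: 10 + 137 = 147°
square ↓ −90°: 147 − 90 = 57°
analog 48° ↓ −48°: 57 − 48 = 9°
complement +180°: 9 + 180 = 189°
triadic ↓ −120°: 189 − 120 = 69°

69°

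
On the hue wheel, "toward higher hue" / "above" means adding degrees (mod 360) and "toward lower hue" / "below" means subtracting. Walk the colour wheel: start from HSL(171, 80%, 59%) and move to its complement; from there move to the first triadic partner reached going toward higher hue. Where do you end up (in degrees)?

111°

171 + 180 = 351°   (complement)
351 + 120 = 471 → 471 − 360 = 111°   (triadic ↑)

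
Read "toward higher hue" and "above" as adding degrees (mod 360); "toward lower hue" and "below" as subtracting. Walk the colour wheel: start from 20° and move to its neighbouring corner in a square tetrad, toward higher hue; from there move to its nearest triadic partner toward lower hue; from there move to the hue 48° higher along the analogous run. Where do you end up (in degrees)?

+90° (square ↑): 20 + 90 = 110°
−120° (triadic ↓): 110 − 120 = -10 → -10 + 360 = 350°
+48° (analog 48° ↑): 350 + 48 = 398 → 398 − 360 = 38°

38°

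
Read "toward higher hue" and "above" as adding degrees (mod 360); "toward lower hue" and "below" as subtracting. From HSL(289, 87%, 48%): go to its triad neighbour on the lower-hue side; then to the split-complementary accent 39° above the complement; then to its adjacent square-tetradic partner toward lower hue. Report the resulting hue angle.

298°

−120° (triadic ↓): 289 − 120 = 169°
+219° (split-comp 39° ↑): 169 + 219 = 388 → 388 − 360 = 28°
−90° (square ↓): 28 − 90 = -62 → -62 + 360 = 298°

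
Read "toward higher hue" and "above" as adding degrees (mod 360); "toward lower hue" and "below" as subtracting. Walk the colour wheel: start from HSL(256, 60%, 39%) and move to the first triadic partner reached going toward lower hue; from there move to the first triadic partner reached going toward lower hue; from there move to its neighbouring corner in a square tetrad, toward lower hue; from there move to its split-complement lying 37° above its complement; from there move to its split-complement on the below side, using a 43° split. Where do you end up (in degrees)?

256 − 120 = 136°   (triadic ↓)
136 − 120 = 16°   (triadic ↓)
16 − 90 = -74 → -74 + 360 = 286°   (square ↓)
286 + 217 = 503 → 503 − 360 = 143°   (split-comp 37° ↑)
143 + 137 = 280°   (split-comp 43° ↓)

280°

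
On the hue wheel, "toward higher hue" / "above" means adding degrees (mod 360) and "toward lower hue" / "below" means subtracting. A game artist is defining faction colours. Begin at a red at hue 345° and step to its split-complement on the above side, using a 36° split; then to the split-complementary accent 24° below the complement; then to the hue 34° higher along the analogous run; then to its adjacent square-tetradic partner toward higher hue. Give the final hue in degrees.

121°

split-comp 36° ↑ +216°: 345 + 216 = 561 → 561 − 360 = 201°
split-comp 24° ↓ +156°: 201 + 156 = 357°
analog 34° ↑ +34°: 357 + 34 = 391 → 391 − 360 = 31°
square ↑ +90°: 31 + 90 = 121°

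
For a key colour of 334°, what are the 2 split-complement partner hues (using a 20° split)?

Complement of 334°: 334 + 180 = 514 → 514 − 360 = 154°
154 − 20 = 134°
154 + 20 = 174°

134° and 174°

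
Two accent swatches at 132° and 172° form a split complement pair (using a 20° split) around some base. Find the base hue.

The accents sit 20° either side of the complement, so the complement is their short-arc midpoint on the wheel.
Short-arc midpoint of 132° and 172°: 152°.
Base is 180° from the complement: 152 − 180 = -28 → -28 + 360 = 332°

332°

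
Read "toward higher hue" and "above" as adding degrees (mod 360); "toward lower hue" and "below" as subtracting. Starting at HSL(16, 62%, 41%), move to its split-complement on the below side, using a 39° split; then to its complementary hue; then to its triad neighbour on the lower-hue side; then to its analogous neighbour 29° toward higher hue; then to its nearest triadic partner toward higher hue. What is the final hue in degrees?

6°

16 + 141 = 157°   (split-comp 39° ↓)
157 + 180 = 337°   (complement)
337 − 120 = 217°   (triadic ↓)
217 + 29 = 246°   (analog 29° ↑)
246 + 120 = 366 → 366 − 360 = 6°   (triadic ↑)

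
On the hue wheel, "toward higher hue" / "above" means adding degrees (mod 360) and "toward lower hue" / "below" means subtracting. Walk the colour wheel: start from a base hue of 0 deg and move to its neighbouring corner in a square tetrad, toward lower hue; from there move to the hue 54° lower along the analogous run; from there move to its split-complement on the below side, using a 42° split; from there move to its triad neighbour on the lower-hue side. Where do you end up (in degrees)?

234°

square ↓ −90°: 0 − 90 = -90 → -90 + 360 = 270°
analog 54° ↓ −54°: 270 − 54 = 216°
split-comp 42° ↓ +138°: 216 + 138 = 354°
triadic ↓ −120°: 354 − 120 = 234°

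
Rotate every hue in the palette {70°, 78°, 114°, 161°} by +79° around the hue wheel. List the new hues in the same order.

70 + 79 = 149°
78 + 79 = 157°
114 + 79 = 193°
161 + 79 = 240°

149°, 157°, 193°, 240°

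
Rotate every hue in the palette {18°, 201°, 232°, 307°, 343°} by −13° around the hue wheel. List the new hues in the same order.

18 − 13 = 5°
201 − 13 = 188°
232 − 13 = 219°
307 − 13 = 294°
343 − 13 = 330°

5°, 188°, 219°, 294°, 330°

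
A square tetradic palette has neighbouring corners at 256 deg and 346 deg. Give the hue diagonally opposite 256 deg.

A square tetradic scheme places four hues 90° apart; opposite corners are 180° apart.
256 + 180 = 436 → 436 − 360 = 76°

76°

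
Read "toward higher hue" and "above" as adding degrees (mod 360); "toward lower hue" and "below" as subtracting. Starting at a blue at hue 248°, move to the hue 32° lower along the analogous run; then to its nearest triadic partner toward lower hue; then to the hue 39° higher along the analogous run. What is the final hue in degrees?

analog 32° ↓ −32°: 248 − 32 = 216°
triadic ↓ −120°: 216 − 120 = 96°
analog 39° ↑ +39°: 96 + 39 = 135°

135°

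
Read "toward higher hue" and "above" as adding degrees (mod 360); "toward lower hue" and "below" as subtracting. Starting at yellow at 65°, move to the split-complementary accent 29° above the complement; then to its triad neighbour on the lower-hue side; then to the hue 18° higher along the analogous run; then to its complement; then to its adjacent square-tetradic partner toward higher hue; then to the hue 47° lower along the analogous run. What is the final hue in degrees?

35°

65 + 209 = 274°   (split-comp 29° ↑)
274 − 120 = 154°   (triadic ↓)
154 + 18 = 172°   (analog 18° ↑)
172 + 180 = 352°   (complement)
352 + 90 = 442 → 442 − 360 = 82°   (square ↑)
82 − 47 = 35°   (analog 47° ↓)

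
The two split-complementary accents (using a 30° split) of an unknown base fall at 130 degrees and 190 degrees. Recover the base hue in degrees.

The accents sit 30° either side of the complement, so the complement is their short-arc midpoint on the wheel.
Short-arc midpoint of 130° and 190°: 160°.
Base is 180° from the complement: 160 − 180 = -20 → -20 + 360 = 340°

340°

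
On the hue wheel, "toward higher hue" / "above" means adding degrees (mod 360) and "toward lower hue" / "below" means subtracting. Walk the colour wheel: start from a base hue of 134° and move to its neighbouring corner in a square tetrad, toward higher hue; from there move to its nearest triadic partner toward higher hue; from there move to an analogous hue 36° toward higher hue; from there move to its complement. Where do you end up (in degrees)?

+90° (square ↑): 134 + 90 = 224°
+120° (triadic ↑): 224 + 120 = 344°
+36° (analog 36° ↑): 344 + 36 = 380 → 380 − 360 = 20°
+180° (complement): 20 + 180 = 200°

200°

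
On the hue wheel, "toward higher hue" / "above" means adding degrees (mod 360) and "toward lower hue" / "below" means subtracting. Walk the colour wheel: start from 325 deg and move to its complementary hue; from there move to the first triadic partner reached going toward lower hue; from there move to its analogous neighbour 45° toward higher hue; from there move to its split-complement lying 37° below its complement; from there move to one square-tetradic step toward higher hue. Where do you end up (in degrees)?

303°

+180° (complement): 325 + 180 = 505 → 505 − 360 = 145°
−120° (triadic ↓): 145 − 120 = 25°
+45° (analog 45° ↑): 25 + 45 = 70°
+143° (split-comp 37° ↓): 70 + 143 = 213°
+90° (square ↑): 213 + 90 = 303°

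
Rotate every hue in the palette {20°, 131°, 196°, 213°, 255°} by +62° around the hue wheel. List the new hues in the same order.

82°, 193°, 258°, 275°, 317°

20 + 62 = 82°
131 + 62 = 193°
196 + 62 = 258°
213 + 62 = 275°
255 + 62 = 317°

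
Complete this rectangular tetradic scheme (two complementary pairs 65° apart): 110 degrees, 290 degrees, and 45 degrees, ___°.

A rectangular tetradic uses two complementary pairs 65° apart: offsets 0°, 65°, 180°, 245°.
Among {45°, 110°, 290°}, 110° and 290° are a 180° pair.
The remaining hue 45° needs its own complement: 45 + 180 = 225°

225°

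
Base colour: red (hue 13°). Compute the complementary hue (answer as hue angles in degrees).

193°

The complement sits 180° across the wheel.
13 + 180 = 193°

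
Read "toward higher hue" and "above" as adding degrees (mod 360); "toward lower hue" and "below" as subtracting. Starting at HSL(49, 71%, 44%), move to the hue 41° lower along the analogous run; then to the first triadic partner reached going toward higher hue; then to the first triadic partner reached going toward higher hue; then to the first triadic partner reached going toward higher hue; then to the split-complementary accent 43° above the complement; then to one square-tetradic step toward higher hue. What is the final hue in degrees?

321°

analog 41° ↓ −41°: 49 − 41 = 8°
triadic ↑ +120°: 8 + 120 = 128°
triadic ↑ +120°: 128 + 120 = 248°
triadic ↑ +120°: 248 + 120 = 368 → 368 − 360 = 8°
split-comp 43° ↑ +223°: 8 + 223 = 231°
square ↑ +90°: 231 + 90 = 321°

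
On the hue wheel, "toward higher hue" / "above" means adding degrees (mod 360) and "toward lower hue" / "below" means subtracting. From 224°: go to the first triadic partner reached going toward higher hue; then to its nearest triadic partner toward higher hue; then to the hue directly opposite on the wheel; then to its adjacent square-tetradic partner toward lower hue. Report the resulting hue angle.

194°

triadic ↑ +120°: 224 + 120 = 344°
triadic ↑ +120°: 344 + 120 = 464 → 464 − 360 = 104°
complement +180°: 104 + 180 = 284°
square ↓ −90°: 284 − 90 = 194°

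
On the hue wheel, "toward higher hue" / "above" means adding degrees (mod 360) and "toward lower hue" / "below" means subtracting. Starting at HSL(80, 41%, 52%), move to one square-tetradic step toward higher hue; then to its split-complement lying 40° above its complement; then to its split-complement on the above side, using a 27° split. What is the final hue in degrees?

237°

+90° (square ↑): 80 + 90 = 170°
+220° (split-comp 40° ↑): 170 + 220 = 390 → 390 − 360 = 30°
+207° (split-comp 27° ↑): 30 + 207 = 237°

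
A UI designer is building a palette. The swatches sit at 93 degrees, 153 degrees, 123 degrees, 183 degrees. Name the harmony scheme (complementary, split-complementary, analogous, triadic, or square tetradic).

analogous

Sort the hues: 93°, 123°, 153°, 183°.
Successive gaps around the wheel: 30°, 30°, 30°, 270°.
A run of hues at equal small steps (30°) with one large closing gap is an analogous group.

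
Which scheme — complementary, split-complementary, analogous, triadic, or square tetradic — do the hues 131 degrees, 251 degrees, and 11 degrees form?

Sort the hues: 11°, 131°, 251°.
Successive gaps around the wheel: 120°, 120°, 120°.
Three hues equally spaced 120° apart form a triad.

triadic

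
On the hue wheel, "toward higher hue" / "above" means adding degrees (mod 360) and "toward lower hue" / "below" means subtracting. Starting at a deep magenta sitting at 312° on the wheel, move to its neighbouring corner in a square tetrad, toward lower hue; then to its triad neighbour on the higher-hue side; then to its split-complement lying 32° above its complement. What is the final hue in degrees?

−90° (square ↓): 312 − 90 = 222°
+120° (triadic ↑): 222 + 120 = 342°
+212° (split-comp 32° ↑): 342 + 212 = 554 → 554 − 360 = 194°

194°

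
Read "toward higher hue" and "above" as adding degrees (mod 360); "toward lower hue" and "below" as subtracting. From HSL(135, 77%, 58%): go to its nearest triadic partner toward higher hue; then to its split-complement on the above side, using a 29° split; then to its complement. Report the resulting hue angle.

284°

+120° (triadic ↑): 135 + 120 = 255°
+209° (split-comp 29° ↑): 255 + 209 = 464 → 464 − 360 = 104°
+180° (complement): 104 + 180 = 284°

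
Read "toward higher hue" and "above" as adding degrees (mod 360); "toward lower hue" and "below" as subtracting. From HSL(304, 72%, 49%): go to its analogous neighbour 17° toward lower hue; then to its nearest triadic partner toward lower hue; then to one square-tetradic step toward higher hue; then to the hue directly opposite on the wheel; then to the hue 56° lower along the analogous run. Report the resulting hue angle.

304 − 17 = 287°   (analog 17° ↓)
287 − 120 = 167°   (triadic ↓)
167 + 90 = 257°   (square ↑)
257 + 180 = 437 → 437 − 360 = 77°   (complement)
77 − 56 = 21°   (analog 56° ↓)

21°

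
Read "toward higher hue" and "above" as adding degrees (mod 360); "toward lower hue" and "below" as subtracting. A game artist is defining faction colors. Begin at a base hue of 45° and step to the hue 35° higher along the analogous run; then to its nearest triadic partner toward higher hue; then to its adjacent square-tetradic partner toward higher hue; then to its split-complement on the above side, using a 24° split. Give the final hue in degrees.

134°

45 + 35 = 80°   (analog 35° ↑)
80 + 120 = 200°   (triadic ↑)
200 + 90 = 290°   (square ↑)
290 + 204 = 494 → 494 − 360 = 134°   (split-comp 24° ↑)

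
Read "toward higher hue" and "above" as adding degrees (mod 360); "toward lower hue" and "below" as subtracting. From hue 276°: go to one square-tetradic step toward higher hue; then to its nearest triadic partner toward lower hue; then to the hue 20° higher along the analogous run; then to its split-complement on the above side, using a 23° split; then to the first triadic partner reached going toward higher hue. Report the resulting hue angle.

229°

square ↑ +90°: 276 + 90 = 366 → 366 − 360 = 6°
triadic ↓ −120°: 6 − 120 = -114 → -114 + 360 = 246°
analog 20° ↑ +20°: 246 + 20 = 266°
split-comp 23° ↑ +203°: 266 + 203 = 469 → 469 − 360 = 109°
triadic ↑ +120°: 109 + 120 = 229°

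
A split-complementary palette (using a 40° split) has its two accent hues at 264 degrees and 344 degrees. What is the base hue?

124°

The accents sit 40° either side of the complement, so the complement is their short-arc midpoint on the wheel.
Short-arc midpoint of 264° and 344°: 304°.
Base is 180° from the complement: 304 − 180 = 124°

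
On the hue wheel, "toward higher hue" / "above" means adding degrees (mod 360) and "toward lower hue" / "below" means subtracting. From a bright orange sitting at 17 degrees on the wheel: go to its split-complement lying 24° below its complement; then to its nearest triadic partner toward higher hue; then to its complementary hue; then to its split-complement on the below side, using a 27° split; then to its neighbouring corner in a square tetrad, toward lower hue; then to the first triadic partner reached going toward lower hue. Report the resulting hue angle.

+156° (split-comp 24° ↓): 17 + 156 = 173°
+120° (triadic ↑): 173 + 120 = 293°
+180° (complement): 293 + 180 = 473 → 473 − 360 = 113°
+153° (split-comp 27° ↓): 113 + 153 = 266°
−90° (square ↓): 266 − 90 = 176°
−120° (triadic ↓): 176 − 120 = 56°

56°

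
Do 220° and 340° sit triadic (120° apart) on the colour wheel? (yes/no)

yes

Angular distance: |220 − 340| = 120 = 120°.
Triadic (120° apart) requires 120°.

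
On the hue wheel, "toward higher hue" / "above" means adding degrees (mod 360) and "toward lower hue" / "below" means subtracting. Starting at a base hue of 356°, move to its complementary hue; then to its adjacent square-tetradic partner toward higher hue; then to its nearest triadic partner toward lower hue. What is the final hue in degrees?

complement +180°: 356 + 180 = 536 → 536 − 360 = 176°
square ↑ +90°: 176 + 90 = 266°
triadic ↓ −120°: 266 − 120 = 146°

146°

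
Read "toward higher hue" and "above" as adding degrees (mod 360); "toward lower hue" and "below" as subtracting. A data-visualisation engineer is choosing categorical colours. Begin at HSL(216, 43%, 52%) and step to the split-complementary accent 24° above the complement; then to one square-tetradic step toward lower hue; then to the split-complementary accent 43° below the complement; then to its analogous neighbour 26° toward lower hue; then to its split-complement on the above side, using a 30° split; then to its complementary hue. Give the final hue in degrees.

216 + 204 = 420 → 420 − 360 = 60°   (split-comp 24° ↑)
60 − 90 = -30 → -30 + 360 = 330°   (square ↓)
330 + 137 = 467 → 467 − 360 = 107°   (split-comp 43° ↓)
107 − 26 = 81°   (analog 26° ↓)
81 + 210 = 291°   (split-comp 30° ↑)
291 + 180 = 471 → 471 − 360 = 111°   (complement)

111°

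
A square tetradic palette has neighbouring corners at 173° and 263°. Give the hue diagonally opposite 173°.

A square tetradic scheme places four hues 90° apart; opposite corners are 180° apart.
173 + 180 = 353°

353°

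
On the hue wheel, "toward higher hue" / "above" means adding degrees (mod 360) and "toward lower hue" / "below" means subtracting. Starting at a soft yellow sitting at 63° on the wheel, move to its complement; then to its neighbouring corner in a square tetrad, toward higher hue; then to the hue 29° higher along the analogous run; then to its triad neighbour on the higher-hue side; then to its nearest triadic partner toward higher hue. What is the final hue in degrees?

242°

complement +180°: 63 + 180 = 243°
square ↑ +90°: 243 + 90 = 333°
analog 29° ↑ +29°: 333 + 29 = 362 → 362 − 360 = 2°
triadic ↑ +120°: 2 + 120 = 122°
triadic ↑ +120°: 122 + 120 = 242°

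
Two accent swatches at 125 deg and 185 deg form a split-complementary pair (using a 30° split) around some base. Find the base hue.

The accents sit 30° either side of the complement, so the complement is their short-arc midpoint on the wheel.
Short-arc midpoint of 125° and 185°: 155°.
Base is 180° from the complement: 155 − 180 = -25 → -25 + 360 = 335°

335°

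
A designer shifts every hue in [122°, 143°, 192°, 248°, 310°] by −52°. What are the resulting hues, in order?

122 − 52 = 70°
143 − 52 = 91°
192 − 52 = 140°
248 − 52 = 196°
310 − 52 = 258°

70°, 91°, 140°, 196°, 258°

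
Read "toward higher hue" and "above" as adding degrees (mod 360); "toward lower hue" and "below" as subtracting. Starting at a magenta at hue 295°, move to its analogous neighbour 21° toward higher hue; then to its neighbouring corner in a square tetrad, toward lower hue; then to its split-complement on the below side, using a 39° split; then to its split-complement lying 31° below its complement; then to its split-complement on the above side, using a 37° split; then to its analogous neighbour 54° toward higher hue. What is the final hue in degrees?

67°

+21° (analog 21° ↑): 295 + 21 = 316°
−90° (square ↓): 316 − 90 = 226°
+141° (split-comp 39° ↓): 226 + 141 = 367 → 367 − 360 = 7°
+149° (split-comp 31° ↓): 7 + 149 = 156°
+217° (split-comp 37° ↑): 156 + 217 = 373 → 373 − 360 = 13°
+54° (analog 54° ↑): 13 + 54 = 67°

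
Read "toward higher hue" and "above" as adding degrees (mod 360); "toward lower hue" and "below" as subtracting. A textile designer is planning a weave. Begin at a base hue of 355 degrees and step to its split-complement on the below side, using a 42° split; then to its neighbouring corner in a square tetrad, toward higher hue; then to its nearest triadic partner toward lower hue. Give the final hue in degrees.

+138° (split-comp 42° ↓): 355 + 138 = 493 → 493 − 360 = 133°
+90° (square ↑): 133 + 90 = 223°
−120° (triadic ↓): 223 − 120 = 103°

103°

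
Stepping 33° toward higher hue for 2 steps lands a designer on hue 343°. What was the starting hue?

277°

2 steps of 33° (toward higher hue) give a net shift of +66°.
Start = end − shift: 343 − 66 = 277°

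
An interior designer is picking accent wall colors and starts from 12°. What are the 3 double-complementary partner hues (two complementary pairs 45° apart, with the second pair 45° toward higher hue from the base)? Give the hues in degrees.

57°, 192° and 237°

12 + 45 = 57°
12 + 180 = 192°
12 + 225 = 237°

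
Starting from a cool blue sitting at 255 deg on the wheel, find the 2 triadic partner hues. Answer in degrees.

15° and 135°

A triad places three hues 120° apart.
255 + 120 = 375 → 375 − 360 = 15°
255 + 240 = 495 → 495 − 360 = 135°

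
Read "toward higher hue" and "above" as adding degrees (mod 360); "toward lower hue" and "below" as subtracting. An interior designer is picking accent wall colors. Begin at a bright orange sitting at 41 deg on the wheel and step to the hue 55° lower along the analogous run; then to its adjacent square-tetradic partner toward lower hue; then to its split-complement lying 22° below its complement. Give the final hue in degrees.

−55° (analog 55° ↓): 41 − 55 = -14 → -14 + 360 = 346°
−90° (square ↓): 346 − 90 = 256°
+158° (split-comp 22° ↓): 256 + 158 = 414 → 414 − 360 = 54°

54°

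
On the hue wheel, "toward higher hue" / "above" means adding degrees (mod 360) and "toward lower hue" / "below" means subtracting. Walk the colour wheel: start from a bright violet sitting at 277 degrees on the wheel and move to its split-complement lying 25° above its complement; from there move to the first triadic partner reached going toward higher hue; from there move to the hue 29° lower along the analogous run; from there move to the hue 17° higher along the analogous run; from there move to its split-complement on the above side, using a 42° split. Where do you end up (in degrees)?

split-comp 25° ↑ +205°: 277 + 205 = 482 → 482 − 360 = 122°
triadic ↑ +120°: 122 + 120 = 242°
analog 29° ↓ −29°: 242 − 29 = 213°
analog 17° ↑ +17°: 213 + 17 = 230°
split-comp 42° ↑ +222°: 230 + 222 = 452 → 452 − 360 = 92°

92°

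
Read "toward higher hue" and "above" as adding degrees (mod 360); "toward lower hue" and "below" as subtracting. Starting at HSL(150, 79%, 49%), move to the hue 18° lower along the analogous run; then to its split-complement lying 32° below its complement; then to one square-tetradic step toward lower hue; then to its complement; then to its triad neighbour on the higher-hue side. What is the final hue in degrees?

−18° (analog 18° ↓): 150 − 18 = 132°
+148° (split-comp 32° ↓): 132 + 148 = 280°
−90° (square ↓): 280 − 90 = 190°
+180° (complement): 190 + 180 = 370 → 370 − 360 = 10°
+120° (triadic ↑): 10 + 120 = 130°

130°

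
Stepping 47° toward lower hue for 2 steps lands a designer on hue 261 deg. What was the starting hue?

2 steps of 47° (toward lower hue) give a net shift of −94°.
Start = end − shift: 261 + 94 = 355°

355°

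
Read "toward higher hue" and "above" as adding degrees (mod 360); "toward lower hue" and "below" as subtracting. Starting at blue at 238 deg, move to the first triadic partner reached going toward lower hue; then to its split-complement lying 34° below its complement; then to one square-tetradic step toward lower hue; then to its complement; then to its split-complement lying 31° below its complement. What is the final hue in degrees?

143°

triadic ↓ −120°: 238 − 120 = 118°
split-comp 34° ↓ +146°: 118 + 146 = 264°
square ↓ −90°: 264 − 90 = 174°
complement +180°: 174 + 180 = 354°
split-comp 31° ↓ +149°: 354 + 149 = 503 → 503 − 360 = 143°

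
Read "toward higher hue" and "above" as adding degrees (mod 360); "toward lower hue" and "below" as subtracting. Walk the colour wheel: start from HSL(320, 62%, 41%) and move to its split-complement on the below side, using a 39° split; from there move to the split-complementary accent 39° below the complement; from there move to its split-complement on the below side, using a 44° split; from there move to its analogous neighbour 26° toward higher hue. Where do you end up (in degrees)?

44°

320 + 141 = 461 → 461 − 360 = 101°   (split-comp 39° ↓)
101 + 141 = 242°   (split-comp 39° ↓)
242 + 136 = 378 → 378 − 360 = 18°   (split-comp 44° ↓)
18 + 26 = 44°   (analog 26° ↑)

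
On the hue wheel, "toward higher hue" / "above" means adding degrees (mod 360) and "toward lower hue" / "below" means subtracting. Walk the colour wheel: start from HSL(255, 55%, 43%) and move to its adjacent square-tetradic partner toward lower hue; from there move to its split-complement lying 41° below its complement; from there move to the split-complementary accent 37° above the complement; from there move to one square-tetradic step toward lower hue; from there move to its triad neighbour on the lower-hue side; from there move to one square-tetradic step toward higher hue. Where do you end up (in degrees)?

41°

square ↓ −90°: 255 − 90 = 165°
split-comp 41° ↓ +139°: 165 + 139 = 304°
split-comp 37° ↑ +217°: 304 + 217 = 521 → 521 − 360 = 161°
square ↓ −90°: 161 − 90 = 71°
triadic ↓ −120°: 71 − 120 = -49 → -49 + 360 = 311°
square ↑ +90°: 311 + 90 = 401 → 401 − 360 = 41°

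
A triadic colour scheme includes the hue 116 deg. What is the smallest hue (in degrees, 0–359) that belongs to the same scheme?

116°

A triad places three hues 120° apart.
The full set through 116° is {116°, 236°, 356°}.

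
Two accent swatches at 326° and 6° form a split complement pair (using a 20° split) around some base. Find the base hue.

166°

The accents sit 20° either side of the complement, so the complement is their short-arc midpoint on the wheel.
Short-arc midpoint of 326° and 6°: 346°.
Base is 180° from the complement: 346 − 180 = 166°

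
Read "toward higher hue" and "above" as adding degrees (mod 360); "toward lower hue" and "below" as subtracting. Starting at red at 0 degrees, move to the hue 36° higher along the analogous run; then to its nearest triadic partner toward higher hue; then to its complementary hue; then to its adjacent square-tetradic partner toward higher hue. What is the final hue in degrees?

66°

0 + 36 = 36°   (analog 36° ↑)
36 + 120 = 156°   (triadic ↑)
156 + 180 = 336°   (complement)
336 + 90 = 426 → 426 − 360 = 66°   (square ↑)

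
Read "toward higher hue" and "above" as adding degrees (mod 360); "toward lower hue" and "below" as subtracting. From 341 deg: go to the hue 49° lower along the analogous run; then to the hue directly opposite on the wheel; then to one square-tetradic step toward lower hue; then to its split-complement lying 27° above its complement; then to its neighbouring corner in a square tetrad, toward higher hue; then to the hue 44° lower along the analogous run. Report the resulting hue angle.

275°

analog 49° ↓ −49°: 341 − 49 = 292°
complement +180°: 292 + 180 = 472 → 472 − 360 = 112°
square ↓ −90°: 112 − 90 = 22°
split-comp 27° ↑ +207°: 22 + 207 = 229°
square ↑ +90°: 229 + 90 = 319°
analog 44° ↓ −44°: 319 − 44 = 275°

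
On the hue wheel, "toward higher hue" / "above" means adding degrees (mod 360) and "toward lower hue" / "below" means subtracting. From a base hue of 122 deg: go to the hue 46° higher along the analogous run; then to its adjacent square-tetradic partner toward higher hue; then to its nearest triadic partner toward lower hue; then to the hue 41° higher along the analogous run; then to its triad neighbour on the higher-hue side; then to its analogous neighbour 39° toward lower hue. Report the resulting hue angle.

260°

analog 46° ↑ +46°: 122 + 46 = 168°
square ↑ +90°: 168 + 90 = 258°
triadic ↓ −120°: 258 − 120 = 138°
analog 41° ↑ +41°: 138 + 41 = 179°
triadic ↑ +120°: 179 + 120 = 299°
analog 39° ↓ −39°: 299 − 39 = 260°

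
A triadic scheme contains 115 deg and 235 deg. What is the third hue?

355°

A triad spaces three hues 120° apart.
The full set is {115°, 235°, 355°}.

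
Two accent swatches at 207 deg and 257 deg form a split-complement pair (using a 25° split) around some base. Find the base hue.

52°

The accents sit 25° either side of the complement, so the complement is their short-arc midpoint on the wheel.
Short-arc midpoint of 207° and 257°: 232°.
Base is 180° from the complement: 232 − 180 = 52°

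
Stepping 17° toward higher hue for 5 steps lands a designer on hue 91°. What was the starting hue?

6°

5 steps of 17° (toward higher hue) give a net shift of +85°.
Start = end − shift: 91 − 85 = 6°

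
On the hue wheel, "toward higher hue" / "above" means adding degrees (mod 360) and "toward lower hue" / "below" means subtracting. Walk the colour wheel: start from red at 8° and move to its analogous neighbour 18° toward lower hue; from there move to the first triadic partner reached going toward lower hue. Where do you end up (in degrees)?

8 − 18 = -10 → -10 + 360 = 350°   (analog 18° ↓)
350 − 120 = 230°   (triadic ↓)

230°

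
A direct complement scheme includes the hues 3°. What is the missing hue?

183°

The complement sits 180° across the wheel.
The full set through 3° is {3°, 183°}.
Given {3°}, the missing hue is 183°.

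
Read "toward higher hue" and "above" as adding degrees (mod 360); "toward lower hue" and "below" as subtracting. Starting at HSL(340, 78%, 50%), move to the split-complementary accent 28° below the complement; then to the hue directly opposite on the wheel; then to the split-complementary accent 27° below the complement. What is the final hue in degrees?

340 + 152 = 492 → 492 − 360 = 132°   (split-comp 28° ↓)
132 + 180 = 312°   (complement)
312 + 153 = 465 → 465 − 360 = 105°   (split-comp 27° ↓)

105°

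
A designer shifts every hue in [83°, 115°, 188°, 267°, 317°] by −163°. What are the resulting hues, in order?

83 − 163 = -80 → -80 + 360 = 280°
115 − 163 = -48 → -48 + 360 = 312°
188 − 163 = 25°
267 − 163 = 104°
317 − 163 = 154°

280°, 312°, 25°, 104°, 154°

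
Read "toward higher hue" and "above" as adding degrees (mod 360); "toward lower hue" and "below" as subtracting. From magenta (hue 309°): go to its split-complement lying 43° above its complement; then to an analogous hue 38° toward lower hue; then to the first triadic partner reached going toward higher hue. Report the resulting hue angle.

254°

309 + 223 = 532 → 532 − 360 = 172°   (split-comp 43° ↑)
172 − 38 = 134°   (analog 38° ↓)
134 + 120 = 254°   (triadic ↑)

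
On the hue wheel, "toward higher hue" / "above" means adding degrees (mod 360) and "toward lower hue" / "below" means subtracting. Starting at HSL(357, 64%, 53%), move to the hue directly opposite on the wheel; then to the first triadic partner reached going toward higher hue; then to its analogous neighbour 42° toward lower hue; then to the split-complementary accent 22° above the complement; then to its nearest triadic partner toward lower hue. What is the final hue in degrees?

complement +180°: 357 + 180 = 537 → 537 − 360 = 177°
triadic ↑ +120°: 177 + 120 = 297°
analog 42° ↓ −42°: 297 − 42 = 255°
split-comp 22° ↑ +202°: 255 + 202 = 457 → 457 − 360 = 97°
triadic ↓ −120°: 97 − 120 = -23 → -23 + 360 = 337°

337°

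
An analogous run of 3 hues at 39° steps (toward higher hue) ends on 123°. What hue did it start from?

45°

2 steps of 39° (toward higher hue) give a net shift of +78°.
Start = end − shift: 123 − 78 = 45°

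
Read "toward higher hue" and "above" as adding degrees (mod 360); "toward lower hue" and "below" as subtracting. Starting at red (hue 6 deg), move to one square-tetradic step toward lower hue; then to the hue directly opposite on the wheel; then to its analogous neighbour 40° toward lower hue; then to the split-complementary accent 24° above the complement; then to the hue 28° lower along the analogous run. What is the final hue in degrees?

232°

square ↓ −90°: 6 − 90 = -84 → -84 + 360 = 276°
complement +180°: 276 + 180 = 456 → 456 − 360 = 96°
analog 40° ↓ −40°: 96 − 40 = 56°
split-comp 24° ↑ +204°: 56 + 204 = 260°
analog 28° ↓ −28°: 260 − 28 = 232°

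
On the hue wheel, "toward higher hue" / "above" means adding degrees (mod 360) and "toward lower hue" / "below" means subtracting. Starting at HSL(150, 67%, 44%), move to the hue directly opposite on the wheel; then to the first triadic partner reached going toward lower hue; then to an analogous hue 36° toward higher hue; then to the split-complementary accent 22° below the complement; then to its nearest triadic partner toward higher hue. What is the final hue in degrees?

164°

complement +180°: 150 + 180 = 330°
triadic ↓ −120°: 330 − 120 = 210°
analog 36° ↑ +36°: 210 + 36 = 246°
split-comp 22° ↓ +158°: 246 + 158 = 404 → 404 − 360 = 44°
triadic ↑ +120°: 44 + 120 = 164°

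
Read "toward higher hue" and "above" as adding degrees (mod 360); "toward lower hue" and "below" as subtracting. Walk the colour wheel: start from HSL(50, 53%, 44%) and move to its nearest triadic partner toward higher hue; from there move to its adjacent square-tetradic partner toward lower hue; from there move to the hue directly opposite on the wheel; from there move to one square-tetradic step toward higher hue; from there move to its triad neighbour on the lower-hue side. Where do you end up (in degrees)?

230°

+120° (triadic ↑): 50 + 120 = 170°
−90° (square ↓): 170 − 90 = 80°
+180° (complement): 80 + 180 = 260°
+90° (square ↑): 260 + 90 = 350°
−120° (triadic ↓): 350 − 120 = 230°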